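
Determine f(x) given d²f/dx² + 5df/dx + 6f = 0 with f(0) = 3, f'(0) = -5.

f = -exp(-3*x) + 4*exp(-2*x)

Characteristic equation r² + 5r + 6 = 0 factors as (r + 2)(r + 3) = 0, so r = -2, -3.
Hence f_h = C1*exp(-2*x) + C2*exp(-3*x).
Apply the initial conditions: f(0) = C1 + C2 = 3 and f'(0) = -3*C2 - 2*C1 = -5. Solving gives C1 = 4, C2 = -1.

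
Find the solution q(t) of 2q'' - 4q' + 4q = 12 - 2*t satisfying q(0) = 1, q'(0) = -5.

q = 5/2 - t/2 - 3*exp(t)*sin(t) - 3*cos(t)*exp(t)/2

Divide through by 2: q'' - 2q' + 2q = 6 - t.
Characteristic equation r² - 2r + 2 = 0 has discriminant (-2)² - 4·(2) = -4 < 0, so r = 1 ± i.
Hence q_h = C1*cos(t)*exp(t) + C2*exp(t)*sin(t).
For the particular solution try q_p = A0 + A1*t. Substituting and matching coefficients of each power of t gives A0 = 5/2, A1 = -1/2, so q_p = 5/2 - t/2.
General solution: q = 5/2 - t/2 + C1*cos(t)*exp(t) + C2*exp(t)*sin(t).
Apply the initial conditions: q(0) = 5/2 + C1 = 1 and q'(0) = -1/2 + C1 + C2 = -5. Solving gives C1 = -3/2, C2 = -3.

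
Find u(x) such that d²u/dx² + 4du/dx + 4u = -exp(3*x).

u = -exp(3*x)/25 + C1*exp(-2*x) + C2*x*exp(-2*x)

Characteristic equation r² + 4r + 4 = 0 has discriminant (4)² - 4·(4) = 0, so r = -2 is a repeated root.
Hence u_h = (C1 + C2*x)*exp(-2*x).
Try u_p = A*exp(3*x). Substituting into the equation and dividing by exp(3*x) gives A = -1/25, so u_p = -exp(3*x)/25.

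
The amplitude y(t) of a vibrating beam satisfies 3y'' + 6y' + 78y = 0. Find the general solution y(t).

Divide through by 3: y'' + 2y' + 26y = 0.
Characteristic equation r² + 2r + 26 = 0 has discriminant (2)² - 4·(26) = -100 < 0, so r = -1 ± 5i.
Hence y_h = C1*cos(5*t)*exp(-t) + C2*exp(-t)*sin(5*t).

y = C1*cos(5*t)*exp(-t) + C2*exp(-t)*sin(5*t)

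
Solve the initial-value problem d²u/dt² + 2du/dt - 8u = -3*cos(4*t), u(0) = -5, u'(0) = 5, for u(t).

Characteristic equation r² + 2r - 8 = 0 factors as (r + 4)(r - 2) = 0, so r = -4, 2.
Hence u_h = C1*exp(-4*t) + C2*exp(2*t).
Try u_p = A*cos(4*t) + B*sin(4*t). Substituting and equating the coefficients of cos(4t) and sin(4t) gives A = 9/80, B = -3/80, so u_p = -3*sin(4*t)/80 + 9*cos(4*t)/80.
General solution: u = -3*sin(4*t)/80 + 9*cos(4*t)/80 + C1*exp(-4*t) + C2*exp(2*t).
Apply the initial conditions: u(0) = 9/80 + C1 + C2 = -5 and u'(0) = -3/20 - 4*C1 + 2*C2 = 5. Solving gives C1 = -41/16, C2 = -51/20.

u = -51*exp(2*t)/20 - 41*exp(-4*t)/16 - 3*sin(4*t)/80 + 9*cos(4*t)/80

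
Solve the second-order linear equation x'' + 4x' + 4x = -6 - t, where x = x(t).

Characteristic equation r² + 4r + 4 = 0 has discriminant (4)² - 4·(4) = 0, so r = -2 is a repeated root.
Hence x_h = (C1 + C2*t)*exp(-2*t).
For the particular solution try x_p = A0 + A1*t. Substituting and matching coefficients of each power of t gives A0 = -5/4, A1 = -1/4, so x_p = -5/4 - t/4.

x = -5/4 - t/4 + C1*exp(-2*t) + C2*t*exp(-2*t)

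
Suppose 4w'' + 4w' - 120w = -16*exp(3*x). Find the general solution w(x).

w = 2*exp(3*x)/9 + C1*exp(-6*x) + C2*exp(5*x)

Divide through by 4: w'' + w' - 30w = -4*exp(3*x).
Characteristic equation r² + r - 30 = 0 factors as (r + 6)(r - 5) = 0, so r = -6, 5.
Hence w_h = C1*exp(-6*x) + C2*exp(5*x).
Try w_p = A*exp(3*x). Substituting into the equation and dividing by exp(3*x) gives A = 2/9, so w_p = 2*exp(3*x)/9.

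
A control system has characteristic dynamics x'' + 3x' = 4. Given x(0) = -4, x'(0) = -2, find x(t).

x = -46/9 + 4*t/3 + 10*exp(-3*t)/9

Characteristic equation r² + 3r = 0 factors as (r + 3)r = 0, so r = -3, 0.
Hence x_h = C1*exp(-3*t) + C2.
Since 0 is a characteristic root (multiplicity 1), multiply the polynomial trial by t: try x_p = A0*t. Substituting and matching coefficients of each power of t gives A0 = 4/3, so x_p = 4*t/3.
General solution: x = C2 + 4*t/3 + C1*exp(-3*t).
Apply the initial conditions: x(0) = C1 + C2 = -4 and x'(0) = 4/3 - 3*C1 = -2. Solving gives C1 = 10/9, C2 = -46/9.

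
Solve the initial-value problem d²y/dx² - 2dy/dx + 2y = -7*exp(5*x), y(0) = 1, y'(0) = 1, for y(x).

y = -7*exp(5*x)/17 + 24*cos(x)*exp(x)/17 + 28*exp(x)*sin(x)/17

Characteristic equation r² - 2r + 2 = 0 has discriminant (-2)² - 4·(2) = -4 < 0, so r = 1 ± i.
Hence y_h = C1*cos(x)*exp(x) + C2*exp(x)*sin(x).
Try y_p = A*exp(5*x). Substituting into the equation and dividing by exp(5*x) gives A = -7/17, so y_p = -7*exp(5*x)/17.
General solution: y = -7*exp(5*x)/17 + C1*cos(x)*exp(x) + C2*exp(x)*sin(x).
Apply the initial conditions: y(0) = -7/17 + C1 = 1 and y'(0) = -35/17 + C1 + C2 = 1. Solving gives C1 = 24/17, C2 = 28/17.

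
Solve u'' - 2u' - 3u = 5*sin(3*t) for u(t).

u = -sin(3*t)/3 + cos(3*t)/6 + C1*exp(-t) + C2*exp(3*t)

Characteristic equation r² - 2r - 3 = 0 factors as (r + 1)(r - 3) = 0, so r = -1, 3.
Hence u_h = C1*exp(-t) + C2*exp(3*t).
Try u_p = A*cos(3*t) + B*sin(3*t). Substituting and equating the coefficients of cos(3t) and sin(3t) gives A = 1/6, B = -1/3, so u_p = -sin(3*t)/3 + cos(3*t)/6.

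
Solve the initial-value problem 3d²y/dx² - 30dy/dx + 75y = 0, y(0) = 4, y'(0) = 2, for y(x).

Divide through by 3: y'' - 10y' + 25y = 0.
Characteristic equation r² - 10r + 25 = 0 has discriminant (-10)² - 4·(25) = 0, so r = 5 is a repeated root.
Hence y_h = (C1 + C2*x)*exp(5*x).
Apply the initial conditions: y(0) = C1 = 4 and y'(0) = C2 + 5*C1 = 2. Solving gives C1 = 4, C2 = -18.

y = 4*exp(5*x) - 18*x*exp(5*x)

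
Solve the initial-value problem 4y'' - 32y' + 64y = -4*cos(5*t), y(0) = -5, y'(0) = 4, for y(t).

y = -8414*exp(4*t)/1681 + 9*cos(5*t)/1681 + 40*sin(5*t)/1681 + 980*t*exp(4*t)/41

Divide through by 4: y'' - 8y' + 16y = -cos(5*t).
Characteristic equation r² - 8r + 16 = 0 has discriminant (-8)² - 4·(16) = 0, so r = 4 is a repeated root.
Hence y_h = (C1 + C2*t)*exp(4*t).
Try y_p = A*cos(5*t) + B*sin(5*t). Substituting and equating the coefficients of cos(5t) and sin(5t) gives A = 9/1681, B = 40/1681, so y_p = 9*cos(5*t)/1681 + 40*sin(5*t)/1681.
General solution: y = 9*cos(5*t)/1681 + 40*sin(5*t)/1681 + C1*exp(4*t) + C2*t*exp(4*t).
Apply the initial conditions: y(0) = 9/1681 + C1 = -5 and y'(0) = 200/1681 + C2 + 4*C1 = 4. Solving gives C1 = -8414/1681, C2 = 980/41.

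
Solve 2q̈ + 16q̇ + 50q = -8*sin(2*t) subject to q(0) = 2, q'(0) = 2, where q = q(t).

q = -84*sin(2*t)/697 + 64*cos(2*t)/697 + 1330*cos(3*t)*exp(-4*t)/697 + 2294*exp(-4*t)*sin(3*t)/697

Divide through by 2: q'' + 8q' + 25q = -4*sin(2*t).
Characteristic equation r² + 8r + 25 = 0 has discriminant (8)² - 4·(25) = -36 < 0, so r = -4 ± 3i.
Hence q_h = C1*cos(3*t)*exp(-4*t) + C2*exp(-4*t)*sin(3*t).
Try q_p = A*cos(2*t) + B*sin(2*t). Substituting and equating the coefficients of cos(2t) and sin(2t) gives A = 64/697, B = -84/697, so q_p = -84*sin(2*t)/697 + 64*cos(2*t)/697.
General solution: q = -84*sin(2*t)/697 + 64*cos(2*t)/697 + C1*cos(3*t)*exp(-4*t) + C2*exp(-4*t)*sin(3*t).
Apply the initial conditions: q(0) = 64/697 + C1 = 2 and q'(0) = -168/697 - 4*C1 + 3*C2 = 2. Solving gives C1 = 1330/697, C2 = 2294/697.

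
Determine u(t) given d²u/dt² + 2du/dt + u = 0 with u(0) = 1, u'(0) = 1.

Characteristic equation r² + 2r + 1 = 0 has discriminant (2)² - 4·(1) = 0, so r = -1 is a repeated root.
Hence u_h = (C1 + C2*t)*exp(-t).
Apply the initial conditions: u(0) = C1 = 1 and u'(0) = C2 - C1 = 1. Solving gives C1 = 1, C2 = 2.

u = 2*t*exp(-t) + exp(-t)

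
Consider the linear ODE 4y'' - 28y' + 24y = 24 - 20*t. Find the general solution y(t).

Divide through by 4: y'' - 7y' + 6y = 6 - 5*t.
Characteristic equation r² - 7r + 6 = 0 factors as (r - 1)(r - 6) = 0, so r = 1, 6.
Hence y_h = C1*exp(t) + C2*exp(6*t).
For the particular solution try y_p = A0 + A1*t. Substituting and matching coefficients of each power of t gives A0 = 1/36, A1 = -5/6, so y_p = 1/36 - 5*t/6.

y = 1/36 - 5*t/6 + C1*exp(t) + C2*exp(6*t)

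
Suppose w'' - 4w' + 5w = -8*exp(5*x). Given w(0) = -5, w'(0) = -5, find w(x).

Characteristic equation r² - 4r + 5 = 0 has discriminant (-4)² - 4·(5) = -4 < 0, so r = 2 ± i.
Hence w_h = C1*cos(x)*exp(2*x) + C2*exp(2*x)*sin(x).
Try w_p = A*exp(5*x). Substituting into the equation and dividing by exp(5*x) gives A = -4/5, so w_p = -4*exp(5*x)/5.
General solution: w = -4*exp(5*x)/5 + C1*cos(x)*exp(2*x) + C2*exp(2*x)*sin(x).
Apply the initial conditions: w(0) = -4/5 + C1 = -5 and w'(0) = -4 + C2 + 2*C1 = -5. Solving gives C1 = -21/5, C2 = 37/5.

w = -4*exp(5*x)/5 - 21*cos(x)*exp(2*x)/5 + 37*exp(2*x)*sin(x)/5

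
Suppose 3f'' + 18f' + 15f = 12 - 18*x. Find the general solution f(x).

Divide through by 3: f'' + 6f' + 5f = 4 - 6*x.
Characteristic equation r² + 6r + 5 = 0 factors as (r + 1)(r + 5) = 0, so r = -1, -5.
Hence f_h = C1*exp(-x) + C2*exp(-5*x).
For the particular solution try f_p = A0 + A1*x. Substituting and matching coefficients of each power of x gives A0 = 56/25, A1 = -6/5, so f_p = 56/25 - 6*x/5.

f = 56/25 - 6*x/5 + C1*exp(-x) + C2*exp(-5*x)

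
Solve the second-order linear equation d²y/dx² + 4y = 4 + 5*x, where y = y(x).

y = 1 + 5*x/4 + C1*cos(2*x) + C2*sin(2*x)

Characteristic equation r² + 4 = 0 has discriminant (0)² - 4·(4) = -16 < 0, so r = ± 2i.
Hence y_h = C1*cos(2*x) + C2*sin(2*x).
For the particular solution try y_p = A0 + A1*x. Substituting and matching coefficients of each power of x gives A0 = 1, A1 = 5/4, so y_p = 1 + 5*x/4.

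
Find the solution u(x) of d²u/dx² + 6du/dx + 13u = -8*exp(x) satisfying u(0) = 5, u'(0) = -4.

u = -2*exp(x)/5 + 27*cos(2*x)*exp(-3*x)/5 + 63*exp(-3*x)*sin(2*x)/10

Characteristic equation r² + 6r + 13 = 0 has discriminant (6)² - 4·(13) = -16 < 0, so r = -3 ± 2i.
Hence u_h = C1*cos(2*x)*exp(-3*x) + C2*exp(-3*x)*sin(2*x).
Try u_p = A*exp(x). Substituting into the equation and dividing by exp(x) gives A = -2/5, so u_p = -2*exp(x)/5.
General solution: u = -2*exp(x)/5 + C1*cos(2*x)*exp(-3*x) + C2*exp(-3*x)*sin(2*x).
Apply the initial conditions: u(0) = -2/5 + C1 = 5 and u'(0) = -2/5 - 3*C1 + 2*C2 = -4. Solving gives C1 = 27/5, C2 = 63/10.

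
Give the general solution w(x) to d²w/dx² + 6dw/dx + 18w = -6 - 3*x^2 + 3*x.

Characteristic equation r² + 6r + 18 = 0 has discriminant (6)² - 4·(18) = -36 < 0, so r = -3 ± 3i.
Hence w_h = C1*cos(3*x)*exp(-3*x) + C2*exp(-3*x)*sin(3*x).
For the particular solution try w_p = A0 + A1*x + A2*x^2. Substituting and matching coefficients of each power of x gives A0 = -11/27, A1 = 5/18, A2 = -1/6, so w_p = -11/27 - x^2/6 + 5*x/18.

w = -11/27 - x**2/6 + 5*x/18 + C1*cos(3*x)*exp(-3*x) + C2*exp(-3*x)*sin(3*x)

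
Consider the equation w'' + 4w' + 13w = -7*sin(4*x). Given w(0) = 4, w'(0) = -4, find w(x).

Characteristic equation r² + 4r + 13 = 0 has discriminant (4)² - 4·(13) = -36 < 0, so r = -2 ± 3i.
Hence w_h = C1*cos(3*x)*exp(-2*x) + C2*exp(-2*x)*sin(3*x).
Try w_p = A*cos(4*x) + B*sin(4*x). Substituting and equating the coefficients of cos(4x) and sin(4x) gives A = 112/265, B = 21/265, so w_p = 21*sin(4*x)/265 + 112*cos(4*x)/265.
General solution: w = 21*sin(4*x)/265 + 112*cos(4*x)/265 + C1*cos(3*x)*exp(-2*x) + C2*exp(-2*x)*sin(3*x).
Apply the initial conditions: w(0) = 112/265 + C1 = 4 and w'(0) = 84/265 - 2*C1 + 3*C2 = -4. Solving gives C1 = 948/265, C2 = 752/795.

w = 21*sin(4*x)/265 + 112*cos(4*x)/265 + 752*exp(-2*x)*sin(3*x)/795 + 948*cos(3*x)*exp(-2*x)/265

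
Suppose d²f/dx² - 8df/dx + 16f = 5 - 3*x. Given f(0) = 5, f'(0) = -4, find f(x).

Characteristic equation r² - 8r + 16 = 0 has discriminant (-8)² - 4·(16) = 0, so r = 4 is a repeated root.
Hence f_h = (C1 + C2*x)*exp(4*x).
For the particular solution try f_p = A0 + A1*x. Substituting and matching coefficients of each power of x gives A0 = 7/32, A1 = -3/16, so f_p = 7/32 - 3*x/16.
General solution: f = 7/32 - 3*x/16 + C1*exp(4*x) + C2*x*exp(4*x).
Apply the initial conditions: f(0) = 7/32 + C1 = 5 and f'(0) = -3/16 + C2 + 4*C1 = -4. Solving gives C1 = 153/32, C2 = -367/16.

f = 7/32 - 3*x/16 + 153*exp(4*x)/32 - 367*x*exp(4*x)/16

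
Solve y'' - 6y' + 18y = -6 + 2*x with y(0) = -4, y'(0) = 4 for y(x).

y = -8/27 + x/9 + 5*exp(3*x)*sin(3*x) - 100*cos(3*x)*exp(3*x)/27

Characteristic equation r² - 6r + 18 = 0 has discriminant (-6)² - 4·(18) = -36 < 0, so r = 3 ± 3i.
Hence y_h = C1*cos(3*x)*exp(3*x) + C2*exp(3*x)*sin(3*x).
For the particular solution try y_p = A0 + A1*x. Substituting and matching coefficients of each power of x gives A0 = -8/27, A1 = 1/9, so y_p = -8/27 + x/9.
General solution: y = -8/27 + x/9 + C1*cos(3*x)*exp(3*x) + C2*exp(3*x)*sin(3*x).
Apply the initial conditions: y(0) = -8/27 + C1 = -4 and y'(0) = 1/9 + 3*C1 + 3*C2 = 4. Solving gives C1 = -100/27, C2 = 5.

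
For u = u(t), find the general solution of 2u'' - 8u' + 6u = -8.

u = -4/3 + C1*exp(t) + C2*exp(3*t)

Divide through by 2: u'' - 4u' + 3u = -4.
Characteristic equation r² - 4r + 3 = 0 factors as (r - 1)(r - 3) = 0, so r = 1, 3.
Hence u_h = C1*exp(t) + C2*exp(3*t).
For the particular solution try u_p = A0. Substituting and matching coefficients of each power of t gives A0 = -4/3, so u_p = -4/3.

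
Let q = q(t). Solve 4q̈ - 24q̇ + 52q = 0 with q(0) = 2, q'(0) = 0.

q = -3*exp(3*t)*sin(2*t) + 2*cos(2*t)*exp(3*t)

Divide through by 4: q'' - 6q' + 13q = 0.
Characteristic equation r² - 6r + 13 = 0 has discriminant (-6)² - 4·(13) = -16 < 0, so r = 3 ± 2i.
Hence q_h = C1*cos(2*t)*exp(3*t) + C2*exp(3*t)*sin(2*t).
Apply the initial conditions: q(0) = C1 = 2 and q'(0) = 2*C2 + 3*C1 = 0. Solving gives C1 = 2, C2 = -3.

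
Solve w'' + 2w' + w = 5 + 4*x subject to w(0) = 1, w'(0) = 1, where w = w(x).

Characteristic equation r² + 2r + 1 = 0 has discriminant (2)² - 4·(1) = 0, so r = -1 is a repeated root.
Hence w_h = (C1 + C2*x)*exp(-x).
For the particular solution try w_p = A0 + A1*x. Substituting and matching coefficients of each power of x gives A0 = -3, A1 = 4, so w_p = -3 + 4*x.
General solution: w = -3 + 4*x + C1*exp(-x) + C2*x*exp(-x).
Apply the initial conditions: w(0) = -3 + C1 = 1 and w'(0) = 4 + C2 - C1 = 1. Solving gives C1 = 4, C2 = 1.

w = -3 + 4*x + 4*exp(-x) + x*exp(-x)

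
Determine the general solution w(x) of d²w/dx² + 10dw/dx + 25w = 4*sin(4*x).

Characteristic equation r² + 10r + 25 = 0 has discriminant (10)² - 4·(25) = 0, so r = -5 is a repeated root.
Hence w_h = (C1 + C2*x)*exp(-5*x).
Try w_p = A*cos(4*x) + B*sin(4*x). Substituting and equating the coefficients of cos(4x) and sin(4x) gives A = -160/1681, B = 36/1681, so w_p = -160*cos(4*x)/1681 + 36*sin(4*x)/1681.

w = -160*cos(4*x)/1681 + 36*sin(4*x)/1681 + C1*exp(-5*x) + C2*x*exp(-5*x)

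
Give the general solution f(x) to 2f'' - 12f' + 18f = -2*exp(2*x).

Divide through by 2: f'' - 6f' + 9f = -exp(2*x).
Characteristic equation r² - 6r + 9 = 0 has discriminant (-6)² - 4·(9) = 0, so r = 3 is a repeated root.
Hence f_h = (C1 + C2*x)*exp(3*x).
Try f_p = A*exp(2*x). Substituting into the equation and dividing by exp(2*x) gives A = -1, so f_p = -exp(2*x).

f = -exp(2*x) + C1*exp(3*x) + C2*x*exp(3*x)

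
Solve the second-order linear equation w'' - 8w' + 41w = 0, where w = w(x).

w = C1*cos(5*x)*exp(4*x) + C2*exp(4*x)*sin(5*x)

Characteristic equation r² - 8r + 41 = 0 has discriminant (-8)² - 4·(41) = -100 < 0, so r = 4 ± 5i.
Hence w_h = C1*cos(5*x)*exp(4*x) + C2*exp(4*x)*sin(5*x).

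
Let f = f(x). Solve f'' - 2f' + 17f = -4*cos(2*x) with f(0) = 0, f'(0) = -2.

f = -52*cos(2*x)/185 + 16*sin(2*x)/185 - 227*exp(x)*sin(4*x)/370 + 52*cos(4*x)*exp(x)/185

Characteristic equation r² - 2r + 17 = 0 has discriminant (-2)² - 4·(17) = -64 < 0, so r = 1 ± 4i.
Hence f_h = C1*cos(4*x)*exp(x) + C2*exp(x)*sin(4*x).
Try f_p = A*cos(2*x) + B*sin(2*x). Substituting and equating the coefficients of cos(2x) and sin(2x) gives A = -52/185, B = 16/185, so f_p = -52*cos(2*x)/185 + 16*sin(2*x)/185.
General solution: f = -52*cos(2*x)/185 + 16*sin(2*x)/185 + C1*cos(4*x)*exp(x) + C2*exp(x)*sin(4*x).
Apply the initial conditions: f(0) = -52/185 + C1 = 0 and f'(0) = 32/185 + C1 + 4*C2 = -2. Solving gives C1 = 52/185, C2 = -227/370.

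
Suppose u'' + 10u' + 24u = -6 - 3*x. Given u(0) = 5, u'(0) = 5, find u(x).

u = -19/96 - 311*exp(-6*x)/24 - x/8 + 581*exp(-4*x)/32

Characteristic equation r² + 10r + 24 = 0 factors as (r + 4)(r + 6) = 0, so r = -4, -6.
Hence u_h = C1*exp(-4*x) + C2*exp(-6*x).
For the particular solution try u_p = A0 + A1*x. Substituting and matching coefficients of each power of x gives A0 = -19/96, A1 = -1/8, so u_p = -19/96 - x/8.
General solution: u = -19/96 - x/8 + C1*exp(-4*x) + C2*exp(-6*x).
Apply the initial conditions: u(0) = -19/96 + C1 + C2 = 5 and u'(0) = -1/8 - 6*C2 - 4*C1 = 5. Solving gives C1 = 581/32, C2 = -311/24.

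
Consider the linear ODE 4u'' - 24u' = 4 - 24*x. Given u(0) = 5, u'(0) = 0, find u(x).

Divide through by 4: u'' - 6u' = 1 - 6*x.
Characteristic equation r² - 6r = 0 factors as (r - 6)r = 0, so r = 6, 0.
Hence u_h = C1*exp(6*x) + C2.
Since 0 is a characteristic root (multiplicity 1), multiply the polynomial trial by x: try u_p = x*(A0 + A1*x). Substituting and matching coefficients of each power of x gives A0 = 0, A1 = 1/2, so u_p = x^2/2.
General solution: u = C2 + x^2/2 + C1*exp(6*x).
Apply the initial conditions: u(0) = C1 + C2 = 5 and u'(0) = 6*C1 = 0. Solving gives C1 = 0, C2 = 5.

u = 5 + x**2/2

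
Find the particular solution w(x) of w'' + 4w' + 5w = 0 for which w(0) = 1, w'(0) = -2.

Characteristic equation r² + 4r + 5 = 0 has discriminant (4)² - 4·(5) = -4 < 0, so r = -2 ± i.
Hence w_h = C1*cos(x)*exp(-2*x) + C2*exp(-2*x)*sin(x).
Apply the initial conditions: w(0) = C1 = 1 and w'(0) = C2 - 2*C1 = -2. Solving gives C1 = 1, C2 = 0.

w = cos(x)*exp(-2*x)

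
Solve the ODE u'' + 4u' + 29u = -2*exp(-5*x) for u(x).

u = -exp(-5*x)/17 + C1*cos(5*x)*exp(-2*x) + C2*exp(-2*x)*sin(5*x)

Characteristic equation r² + 4r + 29 = 0 has discriminant (4)² - 4·(29) = -100 < 0, so r = -2 ± 5i.
Hence u_h = C1*cos(5*x)*exp(-2*x) + C2*exp(-2*x)*sin(5*x).
Try u_p = A*exp(-5*x). Substituting into the equation and dividing by exp(-5*x) gives A = -1/17, so u_p = -exp(-5*x)/17.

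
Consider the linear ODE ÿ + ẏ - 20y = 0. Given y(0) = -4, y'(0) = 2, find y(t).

y = -2*exp(-5*t) - 2*exp(4*t)

Characteristic equation r² + r - 20 = 0 factors as (r - 4)(r + 5) = 0, so r = 4, -5.
Hence y_h = C1*exp(4*t) + C2*exp(-5*t).
Apply the initial conditions: y(0) = C1 + C2 = -4 and y'(0) = -5*C2 + 4*C1 = 2. Solving gives C1 = -2, C2 = -2.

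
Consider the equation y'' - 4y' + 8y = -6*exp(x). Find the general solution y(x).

Characteristic equation r² - 4r + 8 = 0 has discriminant (-4)² - 4·(8) = -16 < 0, so r = 2 ± 2i.
Hence y_h = C1*cos(2*x)*exp(2*x) + C2*exp(2*x)*sin(2*x).
Try y_p = A*exp(x). Substituting into the equation and dividing by exp(x) gives A = -6/5, so y_p = -6*exp(x)/5.

y = -6*exp(x)/5 + C1*cos(2*x)*exp(2*x) + C2*exp(2*x)*sin(2*x)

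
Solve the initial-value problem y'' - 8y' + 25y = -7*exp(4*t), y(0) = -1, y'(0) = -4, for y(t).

Characteristic equation r² - 8r + 25 = 0 has discriminant (-8)² - 4·(25) = -36 < 0, so r = 4 ± 3i.
Hence y_h = C1*cos(3*t)*exp(4*t) + C2*exp(4*t)*sin(3*t).
Try y_p = A*exp(4*t). Substituting into the equation and dividing by exp(4*t) gives A = -7/9, so y_p = -7*exp(4*t)/9.
General solution: y = -7*exp(4*t)/9 + C1*cos(3*t)*exp(4*t) + C2*exp(4*t)*sin(3*t).
Apply the initial conditions: y(0) = -7/9 + C1 = -1 and y'(0) = -28/9 + 3*C2 + 4*C1 = -4. Solving gives C1 = -2/9, C2 = 0.

y = -7*exp(4*t)/9 - 2*cos(3*t)*exp(4*t)/9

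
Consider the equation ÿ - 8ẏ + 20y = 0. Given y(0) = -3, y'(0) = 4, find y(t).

y = -3*cos(2*t)*exp(4*t) + 8*exp(4*t)*sin(2*t)

Characteristic equation r² - 8r + 20 = 0 has discriminant (-8)² - 4·(20) = -16 < 0, so r = 4 ± 2i.
Hence y_h = C1*cos(2*t)*exp(4*t) + C2*exp(4*t)*sin(2*t).
Apply the initial conditions: y(0) = C1 = -3 and y'(0) = 2*C2 + 4*C1 = 4. Solving gives C1 = -3, C2 = 8.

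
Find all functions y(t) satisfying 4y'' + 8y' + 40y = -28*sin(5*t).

Divide through by 4: y'' + 2y' + 10y = -7*sin(5*t).
Characteristic equation r² + 2r + 10 = 0 has discriminant (2)² - 4·(10) = -36 < 0, so r = -1 ± 3i.
Hence y_h = C1*cos(3*t)*exp(-t) + C2*exp(-t)*sin(3*t).
Try y_p = A*cos(5*t) + B*sin(5*t). Substituting and equating the coefficients of cos(5t) and sin(5t) gives A = 14/65, B = 21/65, so y_p = 14*cos(5*t)/65 + 21*sin(5*t)/65.

y = 14*cos(5*t)/65 + 21*sin(5*t)/65 + C1*cos(3*t)*exp(-t) + C2*exp(-t)*sin(3*t)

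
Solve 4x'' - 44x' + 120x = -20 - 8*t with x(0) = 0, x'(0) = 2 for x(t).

Divide through by 4: x'' - 11x' + 30x = -5 - 2*t.
Characteristic equation r² - 11r + 30 = 0 factors as (r - 5)(r - 6) = 0, so r = 5, 6.
Hence x_h = C1*exp(5*t) + C2*exp(6*t).
For the particular solution try x_p = A0 + A1*t. Substituting and matching coefficients of each power of t gives A0 = -43/225, A1 = -1/15, so x_p = -43/225 - t/15.
General solution: x = -43/225 - t/15 + C1*exp(5*t) + C2*exp(6*t).
Apply the initial conditions: x(0) = -43/225 + C1 + C2 = 0 and x'(0) = -1/15 + 5*C1 + 6*C2 = 2. Solving gives C1 = -23/25, C2 = 10/9.

x = -43/225 - 23*exp(5*t)/25 - t/15 + 10*exp(6*t)/9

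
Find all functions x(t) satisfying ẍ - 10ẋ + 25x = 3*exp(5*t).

x = C1*exp(5*t) + 3*t**2*exp(5*t)/2 + C2*t*exp(5*t)

Characteristic equation r² - 10r + 25 = 0 has discriminant (-10)² - 4·(25) = 0, so r = 5 is a repeated root.
Hence x_h = (C1 + C2*t)*exp(5*t).
Since exp(5*t) solves the homogeneous equation (r = 5 is a root of multiplicity 2), multiply the trial by t^2. Try x_p = A*t^2*exp(5*t). Substituting into the equation and dividing by exp(5*t) gives A = 3/2, so x_p = 3*t^2*exp(5*t)/2.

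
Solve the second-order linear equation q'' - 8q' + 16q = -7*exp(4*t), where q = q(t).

q = C1*exp(4*t) - 7*t**2*exp(4*t)/2 + C2*t*exp(4*t)

Characteristic equation r² - 8r + 16 = 0 has discriminant (-8)² - 4·(16) = 0, so r = 4 is a repeated root.
Hence q_h = (C1 + C2*t)*exp(4*t).
Since exp(4*t) solves the homogeneous equation (r = 4 is a root of multiplicity 2), multiply the trial by t^2. Try q_p = A*t^2*exp(4*t). Substituting into the equation and dividing by exp(4*t) gives A = -7/2, so q_p = -7*t^2*exp(4*t)/2.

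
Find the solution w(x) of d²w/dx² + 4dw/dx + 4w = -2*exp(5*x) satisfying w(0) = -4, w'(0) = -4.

w = -194*exp(-2*x)/49 - 2*exp(5*x)/49 - 82*x*exp(-2*x)/7

Characteristic equation r² + 4r + 4 = 0 has discriminant (4)² - 4·(4) = 0, so r = -2 is a repeated root.
Hence w_h = (C1 + C2*x)*exp(-2*x).
Try w_p = A*exp(5*x). Substituting into the equation and dividing by exp(5*x) gives A = -2/49, so w_p = -2*exp(5*x)/49.
General solution: w = -2*exp(5*x)/49 + C1*exp(-2*x) + C2*x*exp(-2*x).
Apply the initial conditions: w(0) = -2/49 + C1 = -4 and w'(0) = -10/49 + C2 - 2*C1 = -4. Solving gives C1 = -194/49, C2 = -82/7.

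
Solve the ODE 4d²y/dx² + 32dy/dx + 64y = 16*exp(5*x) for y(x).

y = 4*exp(5*x)/81 + C1*exp(-4*x) + C2*x*exp(-4*x)

Divide through by 4: y'' + 8y' + 16y = 4*exp(5*x).
Characteristic equation r² + 8r + 16 = 0 has discriminant (8)² - 4·(16) = 0, so r = -4 is a repeated root.
Hence y_h = (C1 + C2*x)*exp(-4*x).
Try y_p = A*exp(5*x). Substituting into the equation and dividing by exp(5*x) gives A = 4/81, so y_p = 4*exp(5*x)/81.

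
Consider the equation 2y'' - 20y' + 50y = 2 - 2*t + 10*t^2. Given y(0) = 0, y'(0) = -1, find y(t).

Divide through by 2: y'' - 10y' + 25y = 1 - t + 5*t^2.
Characteristic equation r² - 10r + 25 = 0 has discriminant (-10)² - 4·(25) = 0, so r = 5 is a repeated root.
Hence y_h = (C1 + C2*t)*exp(5*t).
For the particular solution try y_p = A0 + A1*t + A2*t^2. Substituting and matching coefficients of each power of t gives A0 = 9/125, A1 = 3/25, A2 = 1/5, so y_p = 9/125 + t^2/5 + 3*t/25.
General solution: y = 9/125 + t^2/5 + 3*t/25 + C1*exp(5*t) + C2*t*exp(5*t).
Apply the initial conditions: y(0) = 9/125 + C1 = 0 and y'(0) = 3/25 + C2 + 5*C1 = -1. Solving gives C1 = -9/125, C2 = -19/25.

y = 9/125 - 9*exp(5*t)/125 + t**2/5 + 3*t/25 - 19*t*exp(5*t)/25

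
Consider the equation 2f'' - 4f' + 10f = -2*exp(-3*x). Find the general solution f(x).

f = -exp(-3*x)/20 + C1*cos(2*x)*exp(x) + C2*exp(x)*sin(2*x)

Divide through by 2: f'' - 2f' + 5f = -exp(-3*x).
Characteristic equation r² - 2r + 5 = 0 has discriminant (-2)² - 4·(5) = -16 < 0, so r = 1 ± 2i.
Hence f_h = C1*cos(2*x)*exp(x) + C2*exp(x)*sin(2*x).
Try f_p = A*exp(-3*x). Substituting into the equation and dividing by exp(-3*x) gives A = -1/20, so f_p = -exp(-3*x)/20.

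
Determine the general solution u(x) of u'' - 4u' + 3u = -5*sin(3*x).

u = -cos(3*x)/3 + sin(3*x)/6 + C1*exp(3*x) + C2*exp(x)

Characteristic equation r² - 4r + 3 = 0 factors as (r - 3)(r - 1) = 0, so r = 3, 1.
Hence u_h = C1*exp(3*x) + C2*exp(x).
Try u_p = A*cos(3*x) + B*sin(3*x). Substituting and equating the coefficients of cos(3x) and sin(3x) gives A = -1/3, B = 1/6, so u_p = -cos(3*x)/3 + sin(3*x)/6.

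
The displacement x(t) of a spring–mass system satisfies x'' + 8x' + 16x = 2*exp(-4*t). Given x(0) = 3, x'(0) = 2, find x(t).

Characteristic equation r² + 8r + 16 = 0 has discriminant (8)² - 4·(16) = 0, so r = -4 is a repeated root.
Hence x_h = (C1 + C2*t)*exp(-4*t).
Since exp(-4*t) solves the homogeneous equation (r = -4 is a root of multiplicity 2), multiply the trial by t^2. Try x_p = A*t^2*exp(-4*t). Substituting into the equation and dividing by exp(-4*t) gives A = 1, so x_p = t^2*exp(-4*t).
General solution: x = C1*exp(-4*t) + t^2*exp(-4*t) + C2*t*exp(-4*t).
Apply the initial conditions: x(0) = C1 = 3 and x'(0) = C2 - 4*C1 = 2. Solving gives C1 = 3, C2 = 14.

x = 3*exp(-4*t) + t**2*exp(-4*t) + 14*t*exp(-4*t)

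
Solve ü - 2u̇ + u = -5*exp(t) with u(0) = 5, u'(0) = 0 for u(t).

u = 5*exp(t) - 5*t*exp(t) - 5*t**2*exp(t)/2

Characteristic equation r² - 2r + 1 = 0 has discriminant (-2)² - 4·(1) = 0, so r = 1 is a repeated root.
Hence u_h = (C1 + C2*t)*exp(t).
Since exp(t) solves the homogeneous equation (r = 1 is a root of multiplicity 2), multiply the trial by t^2. Try u_p = A*t^2*exp(t). Substituting into the equation and dividing by exp(t) gives A = -5/2, so u_p = -5*t^2*exp(t)/2.
General solution: u = C1*exp(t) - 5*t^2*exp(t)/2 + C2*t*exp(t).
Apply the initial conditions: u(0) = C1 = 5 and u'(0) = C1 + C2 = 0. Solving gives C1 = 5, C2 = -5.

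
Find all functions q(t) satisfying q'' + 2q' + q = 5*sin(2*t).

q = -4*cos(2*t)/5 - 3*sin(2*t)/5 + C1*exp(-t) + C2*t*exp(-t)

Characteristic equation r² + 2r + 1 = 0 has discriminant (2)² - 4·(1) = 0, so r = -1 is a repeated root.
Hence q_h = (C1 + C2*t)*exp(-t).
Try q_p = A*cos(2*t) + B*sin(2*t). Substituting and equating the coefficients of cos(2t) and sin(2t) gives A = -4/5, B = -3/5, so q_p = -4*cos(2*t)/5 - 3*sin(2*t)/5.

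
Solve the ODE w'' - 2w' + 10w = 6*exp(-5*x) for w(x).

w = 2*exp(-5*x)/15 + C1*cos(3*x)*exp(x) + C2*exp(x)*sin(3*x)

Characteristic equation r² - 2r + 10 = 0 has discriminant (-2)² - 4·(10) = -36 < 0, so r = 1 ± 3i.
Hence w_h = C1*cos(3*x)*exp(x) + C2*exp(x)*sin(3*x).
Try w_p = A*exp(-5*x). Substituting into the equation and dividing by exp(-5*x) gives A = 2/15, so w_p = 2*exp(-5*x)/15.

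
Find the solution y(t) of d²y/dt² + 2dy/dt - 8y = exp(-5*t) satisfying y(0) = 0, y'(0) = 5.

y = -exp(-4*t) + exp(-5*t)/7 + 6*exp(2*t)/7

Characteristic equation r² + 2r - 8 = 0 factors as (r + 4)(r - 2) = 0, so r = -4, 2.
Hence y_h = C1*exp(-4*t) + C2*exp(2*t).
Try y_p = A*exp(-5*t). Substituting into the equation and dividing by exp(-5*t) gives A = 1/7, so y_p = exp(-5*t)/7.
General solution: y = exp(-5*t)/7 + C1*exp(-4*t) + C2*exp(2*t).
Apply the initial conditions: y(0) = 1/7 + C1 + C2 = 0 and y'(0) = -5/7 - 4*C1 + 2*C2 = 5. Solving gives C1 = -1, C2 = 6/7.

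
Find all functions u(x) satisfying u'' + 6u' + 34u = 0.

Characteristic equation r² + 6r + 34 = 0 has discriminant (6)² - 4·(34) = -100 < 0, so r = -3 ± 5i.
Hence u_h = C1*cos(5*x)*exp(-3*x) + C2*exp(-3*x)*sin(5*x).

u = C1*cos(5*x)*exp(-3*x) + C2*exp(-3*x)*sin(5*x)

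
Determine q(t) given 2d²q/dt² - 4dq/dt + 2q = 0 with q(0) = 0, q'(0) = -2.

q = -2*t*exp(t)

Divide through by 2: q'' - 2q' + q = 0.
Characteristic equation r² - 2r + 1 = 0 has discriminant (-2)² - 4·(1) = 0, so r = 1 is a repeated root.
Hence q_h = (C1 + C2*t)*exp(t).
Apply the initial conditions: q(0) = C1 = 0 and q'(0) = C1 + C2 = -2. Solving gives C1 = 0, C2 = -2.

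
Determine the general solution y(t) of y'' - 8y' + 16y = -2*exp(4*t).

y = C1*exp(4*t) - t**2*exp(4*t) + C2*t*exp(4*t)

Characteristic equation r² - 8r + 16 = 0 has discriminant (-8)² - 4·(16) = 0, so r = 4 is a repeated root.
Hence y_h = (C1 + C2*t)*exp(4*t).
Since exp(4*t) solves the homogeneous equation (r = 4 is a root of multiplicity 2), multiply the trial by t^2. Try y_p = A*t^2*exp(4*t). Substituting into the equation and dividing by exp(4*t) gives A = -1, so y_p = -t^2*exp(4*t).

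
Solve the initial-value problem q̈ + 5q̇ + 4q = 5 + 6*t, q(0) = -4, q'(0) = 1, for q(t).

Characteristic equation r² + 5r + 4 = 0 factors as (r + 4)(r + 1) = 0, so r = -4, -1.
Hence q_h = C1*exp(-4*t) + C2*exp(-t).
For the particular solution try q_p = A0 + A1*t. Substituting and matching coefficients of each power of t gives A0 = -5/8, A1 = 3/2, so q_p = -5/8 + 3*t/2.
General solution: q = -5/8 + 3*t/2 + C1*exp(-4*t) + C2*exp(-t).
Apply the initial conditions: q(0) = -5/8 + C1 + C2 = -4 and q'(0) = 3/2 - C2 - 4*C1 = 1. Solving gives C1 = 31/24, C2 = -14/3.

q = -5/8 - 14*exp(-t)/3 + 3*t/2 + 31*exp(-4*t)/24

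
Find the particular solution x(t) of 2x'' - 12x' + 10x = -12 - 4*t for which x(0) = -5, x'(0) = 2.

Divide through by 2: x'' - 6x' + 5x = -6 - 2*t.
Characteristic equation r² - 6r + 5 = 0 factors as (r - 1)(r - 5) = 0, so r = 1, 5.
Hence x_h = C1*exp(t) + C2*exp(5*t).
For the particular solution try x_p = A0 + A1*t. Substituting and matching coefficients of each power of t gives A0 = -42/25, A1 = -2/5, so x_p = -42/25 - 2*t/5.
General solution: x = -42/25 - 2*t/5 + C1*exp(t) + C2*exp(5*t).
Apply the initial conditions: x(0) = -42/25 + C1 + C2 = -5 and x'(0) = -2/5 + C1 + 5*C2 = 2. Solving gives C1 = -19/4, C2 = 143/100.

x = -42/25 - 19*exp(t)/4 - 2*t/5 + 143*exp(5*t)/100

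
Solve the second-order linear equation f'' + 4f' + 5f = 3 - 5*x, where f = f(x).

Characteristic equation r² + 4r + 5 = 0 has discriminant (4)² - 4·(5) = -4 < 0, so r = -2 ± i.
Hence f_h = C1*cos(x)*exp(-2*x) + C2*exp(-2*x)*sin(x).
For the particular solution try f_p = A0 + A1*x. Substituting and matching coefficients of each power of x gives A0 = 7/5, A1 = -1, so f_p = 7/5 - x.

f = 7/5 - x + C1*cos(x)*exp(-2*x) + C2*exp(-2*x)*sin(x)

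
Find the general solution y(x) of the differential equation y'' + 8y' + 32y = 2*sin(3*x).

y = -48*cos(3*x)/1105 + 46*sin(3*x)/1105 + C1*cos(4*x)*exp(-4*x) + C2*exp(-4*x)*sin(4*x)

Characteristic equation r² + 8r + 32 = 0 has discriminant (8)² - 4·(32) = -64 < 0, so r = -4 ± 4i.
Hence y_h = C1*cos(4*x)*exp(-4*x) + C2*exp(-4*x)*sin(4*x).
Try y_p = A*cos(3*x) + B*sin(3*x). Substituting and equating the coefficients of cos(3x) and sin(3x) gives A = -48/1105, B = 46/1105, so y_p = -48*cos(3*x)/1105 + 46*sin(3*x)/1105.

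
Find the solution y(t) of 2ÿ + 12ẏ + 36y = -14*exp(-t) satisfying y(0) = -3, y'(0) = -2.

Divide through by 2: y'' + 6y' + 18y = -7*exp(-t).
Characteristic equation r² + 6r + 18 = 0 has discriminant (6)² - 4·(18) = -36 < 0, so r = -3 ± 3i.
Hence y_h = C1*cos(3*t)*exp(-3*t) + C2*exp(-3*t)*sin(3*t).
Try y_p = A*exp(-t). Substituting into the equation and dividing by exp(-t) gives A = -7/13, so y_p = -7*exp(-t)/13.
General solution: y = -7*exp(-t)/13 + C1*cos(3*t)*exp(-3*t) + C2*exp(-3*t)*sin(3*t).
Apply the initial conditions: y(0) = -7/13 + C1 = -3 and y'(0) = 7/13 - 3*C1 + 3*C2 = -2. Solving gives C1 = -32/13, C2 = -43/13.

y = -7*exp(-t)/13 - 43*exp(-3*t)*sin(3*t)/13 - 32*cos(3*t)*exp(-3*t)/13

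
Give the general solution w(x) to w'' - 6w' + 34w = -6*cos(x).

Characteristic equation r² - 6r + 34 = 0 has discriminant (-6)² - 4·(34) = -100 < 0, so r = 3 ± 5i.
Hence w_h = C1*cos(5*x)*exp(3*x) + C2*exp(3*x)*sin(5*x).
Try w_p = A*cos(x) + B*sin(x). Substituting and equating the coefficients of cos(x) and sin(x) gives A = -22/125, B = 4/125, so w_p = -22*cos(x)/125 + 4*sin(x)/125.

w = -22*cos(x)/125 + 4*sin(x)/125 + C1*cos(5*x)*exp(3*x) + C2*exp(3*x)*sin(5*x)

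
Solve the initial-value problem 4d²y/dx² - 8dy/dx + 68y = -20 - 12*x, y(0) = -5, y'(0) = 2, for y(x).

y = -91/289 - 3*x/17 - 1354*cos(4*x)*exp(x)/289 + 1983*exp(x)*sin(4*x)/1156

Divide through by 4: y'' - 2y' + 17y = -5 - 3*x.
Characteristic equation r² - 2r + 17 = 0 has discriminant (-2)² - 4·(17) = -64 < 0, so r = 1 ± 4i.
Hence y_h = C1*cos(4*x)*exp(x) + C2*exp(x)*sin(4*x).
For the particular solution try y_p = A0 + A1*x. Substituting and matching coefficients of each power of x gives A0 = -91/289, A1 = -3/17, so y_p = -91/289 - 3*x/17.
General solution: y = -91/289 - 3*x/17 + C1*cos(4*x)*exp(x) + C2*exp(x)*sin(4*x).
Apply the initial conditions: y(0) = -91/289 + C1 = -5 and y'(0) = -3/17 + C1 + 4*C2 = 2. Solving gives C1 = -1354/289, C2 = 1983/1156.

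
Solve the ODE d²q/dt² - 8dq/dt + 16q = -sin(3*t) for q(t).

q = -24*cos(3*t)/625 - 7*sin(3*t)/625 + C1*exp(4*t) + C2*t*exp(4*t)

Characteristic equation r² - 8r + 16 = 0 has discriminant (-8)² - 4·(16) = 0, so r = 4 is a repeated root.
Hence q_h = (C1 + C2*t)*exp(4*t).
Try q_p = A*cos(3*t) + B*sin(3*t). Substituting and equating the coefficients of cos(3t) and sin(3t) gives A = -24/625, B = -7/625, so q_p = -24*cos(3*t)/625 - 7*sin(3*t)/625.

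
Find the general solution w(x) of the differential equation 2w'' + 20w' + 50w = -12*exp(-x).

w = -3*exp(-x)/8 + C1*exp(-5*x) + C2*x*exp(-5*x)

Divide through by 2: w'' + 10w' + 25w = -6*exp(-x).
Characteristic equation r² + 10r + 25 = 0 has discriminant (10)² - 4·(25) = 0, so r = -5 is a repeated root.
Hence w_h = (C1 + C2*x)*exp(-5*x).
Try w_p = A*exp(-x). Substituting into the equation and dividing by exp(-x) gives A = -3/8, so w_p = -3*exp(-x)/8.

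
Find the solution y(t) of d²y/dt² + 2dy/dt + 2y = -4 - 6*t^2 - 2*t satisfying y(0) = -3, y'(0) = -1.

Characteristic equation r² + 2r + 2 = 0 has discriminant (2)² - 4·(2) = -4 < 0, so r = -1 ± i.
Hence y_h = C1*cos(t)*exp(-t) + C2*exp(-t)*sin(t).
For the particular solution try y_p = A0 + A1*t + A2*t^2. Substituting and matching coefficients of each power of t gives A0 = -4, A1 = 5, A2 = -3, so y_p = -4 - 3*t^2 + 5*t.
General solution: y = -4 - 3*t^2 + 5*t + C1*cos(t)*exp(-t) + C2*exp(-t)*sin(t).
Apply the initial conditions: y(0) = -4 + C1 = -3 and y'(0) = 5 + C2 - C1 = -1. Solving gives C1 = 1, C2 = -5.

y = -4 - 3*t**2 + 5*t + cos(t)*exp(-t) - 5*exp(-t)*sin(t)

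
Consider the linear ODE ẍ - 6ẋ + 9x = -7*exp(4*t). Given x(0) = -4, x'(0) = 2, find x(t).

Characteristic equation r² - 6r + 9 = 0 has discriminant (-6)² - 4·(9) = 0, so r = 3 is a repeated root.
Hence x_h = (C1 + C2*t)*exp(3*t).
Try x_p = A*exp(4*t). Substituting into the equation and dividing by exp(4*t) gives A = -7, so x_p = -7*exp(4*t).
General solution: x = -7*exp(4*t) + C1*exp(3*t) + C2*t*exp(3*t).
Apply the initial conditions: x(0) = -7 + C1 = -4 and x'(0) = -28 + C2 + 3*C1 = 2. Solving gives C1 = 3, C2 = 21.

x = -7*exp(4*t) + 3*exp(3*t) + 21*t*exp(3*t)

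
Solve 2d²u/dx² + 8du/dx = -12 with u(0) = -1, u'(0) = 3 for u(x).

u = 1/8 - 9*exp(-4*x)/8 - 3*x/2

Divide through by 2: u'' + 4u' = -6.
Characteristic equation r² + 4r = 0 factors as (r + 4)r = 0, so r = -4, 0.
Hence u_h = C1*exp(-4*x) + C2.
Since 0 is a characteristic root (multiplicity 1), multiply the polynomial trial by x: try u_p = A0*x. Substituting and matching coefficients of each power of x gives A0 = -3/2, so u_p = -3*x/2.
General solution: u = C2 - 3*x/2 + C1*exp(-4*x).
Apply the initial conditions: u(0) = C1 + C2 = -1 and u'(0) = -3/2 - 4*C1 = 3. Solving gives C1 = -9/8, C2 = 1/8.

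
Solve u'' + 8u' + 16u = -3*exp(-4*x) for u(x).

Characteristic equation r² + 8r + 16 = 0 has discriminant (8)² - 4·(16) = 0, so r = -4 is a repeated root.
Hence u_h = (C1 + C2*x)*exp(-4*x).
Since exp(-4*x) solves the homogeneous equation (r = -4 is a root of multiplicity 2), multiply the trial by x^2. Try u_p = A*x^2*exp(-4*x). Substituting into the equation and dividing by exp(-4*x) gives A = -3/2, so u_p = -3*x^2*exp(-4*x)/2.

u = C1*exp(-4*x) - 3*x**2*exp(-4*x)/2 + C2*x*exp(-4*x)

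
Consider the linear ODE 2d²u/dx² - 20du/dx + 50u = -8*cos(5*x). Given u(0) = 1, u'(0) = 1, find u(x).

u = 2*sin(5*x)/25 - 22*x*exp(5*x)/5 + exp(5*x)

Divide through by 2: u'' - 10u' + 25u = -4*cos(5*x).
Characteristic equation r² - 10r + 25 = 0 has discriminant (-10)² - 4·(25) = 0, so r = 5 is a repeated root.
Hence u_h = (C1 + C2*x)*exp(5*x).
Try u_p = A*cos(5*x) + B*sin(5*x). Substituting and equating the coefficients of cos(5x) and sin(5x) gives A = 0, B = 2/25, so u_p = 2*sin(5*x)/25.
General solution: u = 2*sin(5*x)/25 + C1*exp(5*x) + C2*x*exp(5*x).
Apply the initial conditions: u(0) = C1 = 1 and u'(0) = 2/5 + C2 + 5*C1 = 1. Solving gives C1 = 1, C2 = -22/5.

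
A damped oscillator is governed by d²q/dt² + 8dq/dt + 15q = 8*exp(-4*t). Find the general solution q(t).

Characteristic equation r² + 8r + 15 = 0 factors as (r + 3)(r + 5) = 0, so r = -3, -5.
Hence q_h = C1*exp(-3*t) + C2*exp(-5*t).
Try q_p = A*exp(-4*t). Substituting into the equation and dividing by exp(-4*t) gives A = -8, so q_p = -8*exp(-4*t).

q = -8*exp(-4*t) + C1*exp(-3*t) + C2*exp(-5*t)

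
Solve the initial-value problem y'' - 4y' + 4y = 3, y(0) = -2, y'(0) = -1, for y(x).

Characteristic equation r² - 4r + 4 = 0 has discriminant (-4)² - 4·(4) = 0, so r = 2 is a repeated root.
Hence y_h = (C1 + C2*x)*exp(2*x).
For the particular solution try y_p = A0. Substituting and matching coefficients of each power of x gives A0 = 3/4, so y_p = 3/4.
General solution: y = 3/4 + C1*exp(2*x) + C2*x*exp(2*x).
Apply the initial conditions: y(0) = 3/4 + C1 = -2 and y'(0) = C2 + 2*C1 = -1. Solving gives C1 = -11/4, C2 = 9/2.

y = 3/4 - 11*exp(2*x)/4 + 9*x*exp(2*x)/2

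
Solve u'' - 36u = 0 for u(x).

u = C1*exp(6*x) + C2*exp(-6*x)

Characteristic equation r² - 36 = 0 factors as (r - 6)(r + 6) = 0, so r = 6, -6.
Hence u_h = C1*exp(6*x) + C2*exp(-6*x).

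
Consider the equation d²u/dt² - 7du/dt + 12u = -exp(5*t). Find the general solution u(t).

Characteristic equation r² - 7r + 12 = 0 factors as (r - 3)(r - 4) = 0, so r = 3, 4.
Hence u_h = C1*exp(3*t) + C2*exp(4*t).
Try u_p = A*exp(5*t). Substituting into the equation and dividing by exp(5*t) gives A = -1/2, so u_p = -exp(5*t)/2.

u = -exp(5*t)/2 + C1*exp(3*t) + C2*exp(4*t)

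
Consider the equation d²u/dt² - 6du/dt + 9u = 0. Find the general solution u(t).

u = C1*exp(3*t) + C2*t*exp(3*t)

Characteristic equation r² - 6r + 9 = 0 has discriminant (-6)² - 4·(9) = 0, so r = 3 is a repeated root.
Hence u_h = (C1 + C2*t)*exp(3*t).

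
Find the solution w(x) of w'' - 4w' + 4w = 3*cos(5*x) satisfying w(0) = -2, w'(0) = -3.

w = -1619*exp(2*x)/841 - 63*cos(5*x)/841 - 60*sin(5*x)/841 + 35*x*exp(2*x)/29

Characteristic equation r² - 4r + 4 = 0 has discriminant (-4)² - 4·(4) = 0, so r = 2 is a repeated root.
Hence w_h = (C1 + C2*x)*exp(2*x).
Try w_p = A*cos(5*x) + B*sin(5*x). Substituting and equating the coefficients of cos(5x) and sin(5x) gives A = -63/841, B = -60/841, so w_p = -63*cos(5*x)/841 - 60*sin(5*x)/841.
General solution: w = -63*cos(5*x)/841 - 60*sin(5*x)/841 + C1*exp(2*x) + C2*x*exp(2*x).
Apply the initial conditions: w(0) = -63/841 + C1 = -2 and w'(0) = -300/841 + C2 + 2*C1 = -3. Solving gives C1 = -1619/841, C2 = 35/29.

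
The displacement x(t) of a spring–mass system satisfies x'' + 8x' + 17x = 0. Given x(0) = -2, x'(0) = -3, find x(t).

Characteristic equation r² + 8r + 17 = 0 has discriminant (8)² - 4·(17) = -4 < 0, so r = -4 ± i.
Hence x_h = C1*cos(t)*exp(-4*t) + C2*exp(-4*t)*sin(t).
Apply the initial conditions: x(0) = C1 = -2 and x'(0) = C2 - 4*C1 = -3. Solving gives C1 = -2, C2 = -11.

x = -11*exp(-4*t)*sin(t) - 2*cos(t)*exp(-4*t)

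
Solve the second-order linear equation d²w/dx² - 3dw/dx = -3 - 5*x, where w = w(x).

w = C2 + 5*x**2/6 + 14*x/9 + C1*exp(3*x)

Characteristic equation r² - 3r = 0 factors as (r - 3)r = 0, so r = 3, 0.
Hence w_h = C1*exp(3*x) + C2.
Since 0 is a characteristic root (multiplicity 1), multiply the polynomial trial by x: try w_p = x*(A0 + A1*x). Substituting and matching coefficients of each power of x gives A0 = 14/9, A1 = 5/6, so w_p = 5*x^2/6 + 14*x/9.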